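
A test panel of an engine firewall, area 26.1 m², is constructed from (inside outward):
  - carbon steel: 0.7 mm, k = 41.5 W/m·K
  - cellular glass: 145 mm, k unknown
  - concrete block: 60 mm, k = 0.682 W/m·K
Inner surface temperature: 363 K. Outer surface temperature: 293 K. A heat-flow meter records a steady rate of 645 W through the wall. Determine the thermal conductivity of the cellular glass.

k ≈ 0.0528 W/(m·K)

Treating each layer as a thermal resistance in series:
R_carbon steel = L/(kA) = 0.0007/(41.5×26.1) = 6.463×10^-7 K/W
R_concrete block = L/(kA) = 0.06/(0.682×26.1) = 0.003371 K/W
Sum of known resistances R_other = 0.003371 K/W
Total R = ΔT/Q = 70/645 = 0.1085 K/W
R_cellular glass = R_total − R_other = 0.1052 K/W
k = L/(R·A) = 0.145/(0.1052×26.1)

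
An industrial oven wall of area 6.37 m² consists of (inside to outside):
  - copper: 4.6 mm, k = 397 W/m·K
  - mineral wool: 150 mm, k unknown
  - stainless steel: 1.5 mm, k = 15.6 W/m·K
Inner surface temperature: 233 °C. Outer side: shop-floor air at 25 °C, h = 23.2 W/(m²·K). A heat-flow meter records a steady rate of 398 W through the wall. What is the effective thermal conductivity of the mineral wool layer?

k ≈ 0.0457 W/(m·K)

Model the wall as resistances in series:
R_copper = L/(kA) = 0.0046/(397×6.37) = 1.819×10^-6 K/W
R_stainless steel = L/(kA) = 0.0015/(15.6×6.37) = 1.509×10^-5 K/W
R_outer film = 1/(h_o·A) = 1/(23.2×6.37) = 0.006767 K/W
Sum of known resistances R_other = 0.006784 K/W
Total R = ΔT/Q = 208/398 = 0.5226 K/W
R_mineral wool = R_total − R_other = 0.5158 K/W
k = L/(R·A) = 0.15/(0.5158×6.37)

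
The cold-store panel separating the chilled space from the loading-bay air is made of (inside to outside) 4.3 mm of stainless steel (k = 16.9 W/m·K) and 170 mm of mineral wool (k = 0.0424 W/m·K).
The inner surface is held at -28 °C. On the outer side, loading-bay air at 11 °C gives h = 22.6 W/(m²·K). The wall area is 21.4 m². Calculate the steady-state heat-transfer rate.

Q ≈ 206 W

Series thermal resistances:
R_stainless steel = L/(kA) = 0.0043/(16.9×21.4) = 1.189×10^-5 K/W
R_mineral wool = L/(kA) = 0.17/(0.0424×21.4) = 0.1874 K/W
R_outer film = 1/(h_o·A) = 1/(22.6×21.4) = 0.002068 K/W
R_total = 0.1894 K/W
Q = ΔT / R_total = 39 / 0.1894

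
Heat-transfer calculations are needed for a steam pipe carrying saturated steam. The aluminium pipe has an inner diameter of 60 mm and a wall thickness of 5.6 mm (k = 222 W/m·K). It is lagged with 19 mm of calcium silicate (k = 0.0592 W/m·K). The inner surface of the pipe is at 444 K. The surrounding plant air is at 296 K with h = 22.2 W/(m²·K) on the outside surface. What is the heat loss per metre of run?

q′ ≈ 116 W/m

Per-layer cylindrical resistances, series-summed:
R_aluminium pipe wall = ln(35.6/30)/(2π×222×1) = 1.227×10^-4 K/W
R_calcium silicate = ln(54.6/35.6)/(2π×0.0592×1) = 1.15 K/W
R_outer film = 1/(h_o·2πr_oL) = 1/(22.2×2π×0.0546×1) = 0.1313 K/W
R_total = 1.281 K/W
Q = ΔT/R_total = 148/1.281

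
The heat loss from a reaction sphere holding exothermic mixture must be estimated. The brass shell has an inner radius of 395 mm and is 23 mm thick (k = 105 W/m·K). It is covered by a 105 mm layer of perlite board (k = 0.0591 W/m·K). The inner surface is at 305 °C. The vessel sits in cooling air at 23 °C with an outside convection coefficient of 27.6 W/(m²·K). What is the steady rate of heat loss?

Q ≈ 429 W

Spherical conduction: R = (1/r_in − 1/r_out)/(4πk) per layer; series-sum.
R_brass shell = (1/0.395 − 1/0.418)/(4π×105) = 1.056×10^-4 K/W
R_perlite board = (1/0.418 − 1/0.523)/(4π×0.0591) = 0.6467 K/W
R_outer film = 1/(h·4πr_o²) = 1/(27.6×4π×0.523²) = 0.01054 K/W
R_total = 0.6574 K/W
Q = ΔT/R_total = 282/0.6574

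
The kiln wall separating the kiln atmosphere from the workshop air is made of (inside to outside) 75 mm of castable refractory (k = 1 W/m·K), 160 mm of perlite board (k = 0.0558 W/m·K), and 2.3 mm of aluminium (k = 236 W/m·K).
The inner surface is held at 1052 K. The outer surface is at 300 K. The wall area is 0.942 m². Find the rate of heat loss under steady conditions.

Treating each layer as a thermal resistance in series:
R_castable refractory = L/(kA) = 0.075/(1×0.942) = 0.07962 K/W
R_perlite board = L/(kA) = 0.16/(0.0558×0.942) = 3.044 K/W
R_aluminium = L/(kA) = 0.0023/(236×0.942) = 1.035×10^-5 K/W
R_total = 3.124 K/W
Q = ΔT / R_total = 752 / 3.124

Q ≈ 241 W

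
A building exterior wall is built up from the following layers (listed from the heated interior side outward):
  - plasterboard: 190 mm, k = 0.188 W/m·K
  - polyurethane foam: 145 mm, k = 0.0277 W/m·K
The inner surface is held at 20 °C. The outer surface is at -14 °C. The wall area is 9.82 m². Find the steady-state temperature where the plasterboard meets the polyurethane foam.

T ≈ 14.5 °C

Model the wall as resistances in series:
R_plasterboard = L/(kA) = 0.19/(0.188×9.82) = 0.1029 K/W
R_polyurethane foam = L/(kA) = 0.145/(0.0277×9.82) = 0.5331 K/W
R_total = 0.636 K/W;  Q = ΔT/R_total = 34/0.636 = 53.46 W
T_interface = T_inner − Q·ΣR(inner→interface) = 20 − 53.5×0.1029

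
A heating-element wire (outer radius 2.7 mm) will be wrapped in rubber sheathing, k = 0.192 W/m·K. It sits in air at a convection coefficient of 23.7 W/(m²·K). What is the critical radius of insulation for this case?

For a cylinder r_cr = k/h = 0.192/23.7
r_cr = 8.1 mm; since the bare radius (2.7 mm) is below r_cr, adding a thin layer of insulation will *increase* heat loss.

r_cr ≈ 8.1 mm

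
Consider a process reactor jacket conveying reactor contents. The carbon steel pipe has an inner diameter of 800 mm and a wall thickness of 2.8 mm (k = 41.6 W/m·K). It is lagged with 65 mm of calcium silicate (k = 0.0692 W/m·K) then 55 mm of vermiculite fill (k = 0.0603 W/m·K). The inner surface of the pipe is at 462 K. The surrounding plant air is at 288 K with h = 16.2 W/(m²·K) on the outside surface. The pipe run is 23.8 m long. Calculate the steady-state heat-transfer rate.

Per-layer cylindrical resistances, series-summed:
R_carbon steel pipe wall = ln(402.8/400)/(2π×41.6×23.8) = 1.121×10^-6 K/W
R_calcium silicate = ln(467.8/402.8)/(2π×0.0692×23.8) = 0.01446 K/W
R_vermiculite fill = ln(522.8/467.8)/(2π×0.0603×23.8) = 0.01233 K/W
R_outer film = 1/(h_o·2πr_oL) = 1/(16.2×2π×0.5228×23.8) = 7.896×10^-4 K/W
R_total = 0.02757 K/W
Q = ΔT/R_total = 174/0.02757

Q ≈ 6310 W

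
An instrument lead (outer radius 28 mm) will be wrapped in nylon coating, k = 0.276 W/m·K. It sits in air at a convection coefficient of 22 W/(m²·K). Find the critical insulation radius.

For a cylinder r_cr = k/h = 0.276/22
r_cr = 12.5 mm; since the bare radius (28 mm) is above r_cr, any added insulation will reduce heat loss.

r_cr ≈ 12.5 mm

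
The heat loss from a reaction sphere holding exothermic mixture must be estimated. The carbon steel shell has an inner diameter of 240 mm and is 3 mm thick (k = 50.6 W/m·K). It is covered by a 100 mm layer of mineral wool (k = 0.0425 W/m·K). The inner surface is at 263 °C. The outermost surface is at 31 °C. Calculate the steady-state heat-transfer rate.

Q ≈ 34 W

Spherical conduction: R = (1/r_in − 1/r_out)/(4πk) per layer; series-sum.
R_carbon steel shell = (1/0.12 − 1/0.123)/(4π×50.6) = 3.196×10^-4 K/W
R_mineral wool = (1/0.123 − 1/0.223)/(4π×0.0425) = 6.826 K/W
R_total = 6.827 K/W
Q = ΔT/R_total = 232/6.827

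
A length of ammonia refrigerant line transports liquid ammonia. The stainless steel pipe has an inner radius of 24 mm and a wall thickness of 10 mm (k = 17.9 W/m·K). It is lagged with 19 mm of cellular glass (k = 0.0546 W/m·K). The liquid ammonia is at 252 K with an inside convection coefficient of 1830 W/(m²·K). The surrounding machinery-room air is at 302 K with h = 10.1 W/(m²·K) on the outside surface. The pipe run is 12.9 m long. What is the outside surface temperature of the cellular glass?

Treating each annulus and film as a series resistance:
R_inner film = 1/(h_i·2πr₁L) = 1/(1830×2π×0.024×12.9) = 2.809×10^-4 K/W
R_stainless steel pipe wall = ln(34/24)/(2π×17.9×12.9) = 2.401×10^-4 K/W
R_cellular glass = ln(53/34)/(2π×0.0546×12.9) = 0.1003 K/W
R_outer film = 1/(h_o·2πr_oL) = 1/(10.1×2π×0.053×12.9) = 0.02305 K/W
R_total = 0.1239 K/W
Q = ΔT/R_total = 50/0.1239
Q = 404 W
T_interface = T_inner + Q·ΣR(inner→interface) = 252 + 404×0.1008

T ≈ 293 K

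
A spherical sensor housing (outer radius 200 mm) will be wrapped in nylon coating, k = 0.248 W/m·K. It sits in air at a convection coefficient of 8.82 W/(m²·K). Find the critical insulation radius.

r_cr ≈ 56.2 mm

For a sphere r_cr = 2k/h = 2×0.248/8.82
r_cr = 56.2 mm; since the bare radius (200 mm) is above r_cr, any added insulation will reduce heat loss.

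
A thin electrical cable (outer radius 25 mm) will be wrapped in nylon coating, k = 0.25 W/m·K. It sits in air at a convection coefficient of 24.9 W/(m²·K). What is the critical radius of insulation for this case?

r_cr ≈ 10 mm

For a cylinder r_cr = k/h = 0.25/24.9
r_cr = 10 mm; since the bare radius (25 mm) is above r_cr, any added insulation will reduce heat loss.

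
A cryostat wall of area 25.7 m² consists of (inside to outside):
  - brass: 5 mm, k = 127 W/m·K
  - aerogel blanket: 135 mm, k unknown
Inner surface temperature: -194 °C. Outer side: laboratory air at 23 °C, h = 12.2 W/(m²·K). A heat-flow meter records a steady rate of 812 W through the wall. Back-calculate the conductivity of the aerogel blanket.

Series thermal resistances:
R_brass = L/(kA) = 0.005/(127×25.7) = 1.532×10^-6 K/W
R_outer film = 1/(h_o·A) = 1/(12.2×25.7) = 0.003189 K/W
Sum of known resistances R_other = 0.003191 K/W
Total R = ΔT/Q = 217/812 = 0.2672 K/W
R_aerogel blanket = R_total − R_other = 0.2641 K/W
k = L/(R·A) = 0.135/(0.2641×25.7)

k ≈ 0.0199 W/(m·K)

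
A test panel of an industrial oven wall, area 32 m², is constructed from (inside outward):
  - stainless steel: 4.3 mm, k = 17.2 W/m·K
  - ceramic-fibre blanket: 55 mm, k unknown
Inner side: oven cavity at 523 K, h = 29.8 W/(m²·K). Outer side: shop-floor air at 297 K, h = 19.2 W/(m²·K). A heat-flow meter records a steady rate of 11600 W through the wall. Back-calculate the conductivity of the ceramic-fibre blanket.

k ≈ 0.102 W/(m·K)

Thermal resistances in series:
R_inner film = 1/(h_i·A) = 1/(29.8×32) = 0.001049 K/W
R_stainless steel = L/(kA) = 0.0043/(17.2×32) = 7.813×10^-6 K/W
R_outer film = 1/(h_o·A) = 1/(19.2×32) = 0.001628 K/W
Sum of known resistances R_other = 0.002684 K/W
Total R = ΔT/Q = 226/11600 = 0.01948 K/W
R_ceramic-fibre blanket = R_total − R_other = 0.0168 K/W
k = L/(R·A) = 0.055/(0.0168×32)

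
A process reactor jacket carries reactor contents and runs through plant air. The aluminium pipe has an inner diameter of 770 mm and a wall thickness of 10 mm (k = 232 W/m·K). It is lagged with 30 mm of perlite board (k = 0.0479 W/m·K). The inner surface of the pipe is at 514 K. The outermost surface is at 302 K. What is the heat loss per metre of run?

q′ ≈ 872 W/m

Cylindrical conduction, so R = ln(r₂/r₁)/(2πkL) per layer, in series:
R_aluminium pipe wall = ln(395/385)/(2π×232×1) = 1.759×10^-5 K/W
R_perlite board = ln(425/395)/(2π×0.0479×1) = 0.2432 K/W
R_total = 0.2432 K/W
Q = ΔT/R_total = 212/0.2432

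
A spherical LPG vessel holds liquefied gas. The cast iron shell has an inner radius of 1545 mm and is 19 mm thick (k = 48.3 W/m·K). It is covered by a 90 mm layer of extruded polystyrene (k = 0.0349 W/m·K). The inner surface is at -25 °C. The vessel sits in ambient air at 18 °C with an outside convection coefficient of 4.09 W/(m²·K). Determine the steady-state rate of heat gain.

Q ≈ 497 W

Each spherical layer contributes R = (1/r_i − 1/r_o)/(4πk):
R_cast iron shell = (1/1.545 − 1/1.564)/(4π×48.3) = 1.295×10^-5 K/W
R_extruded polystyrene = (1/1.564 − 1/1.654)/(4π×0.0349) = 0.07933 K/W
R_outer film = 1/(h·4πr_o²) = 1/(4.09×4π×1.654²) = 0.007112 K/W
R_total = 0.08645 K/W
Q = ΔT/R_total = 43/0.08645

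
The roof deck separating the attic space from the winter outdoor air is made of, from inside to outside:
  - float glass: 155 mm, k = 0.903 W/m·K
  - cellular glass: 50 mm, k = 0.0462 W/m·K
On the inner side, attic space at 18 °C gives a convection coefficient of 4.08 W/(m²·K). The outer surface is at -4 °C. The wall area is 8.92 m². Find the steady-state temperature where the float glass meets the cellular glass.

T ≈ 11.9 °C

Model the wall as resistances in series:
R_inner film = 1/(h_i·A) = 1/(4.08×8.92) = 0.02748 K/W
R_float glass = L/(kA) = 0.155/(0.903×8.92) = 0.01924 K/W
R_cellular glass = L/(kA) = 0.05/(0.0462×8.92) = 0.1213 K/W
R_total = 0.168 K/W;  Q = ΔT/R_total = 22/0.168 = 130.9 W
T_interface = T_inner − Q·ΣR(inner→interface) = 18 − 131×0.04672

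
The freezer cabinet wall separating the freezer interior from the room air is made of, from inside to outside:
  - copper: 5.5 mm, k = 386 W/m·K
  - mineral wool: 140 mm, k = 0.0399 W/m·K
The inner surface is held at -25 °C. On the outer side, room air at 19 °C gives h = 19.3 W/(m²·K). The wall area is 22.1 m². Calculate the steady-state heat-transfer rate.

Q ≈ 273 W

Model the wall as resistances in series:
R_copper = L/(kA) = 0.0055/(386×22.1) = 6.447×10^-7 K/W
R_mineral wool = L/(kA) = 0.14/(0.0399×22.1) = 0.1588 K/W
R_outer film = 1/(h_o·A) = 1/(19.3×22.1) = 0.002345 K/W
R_total = 0.1611 K/W
Q = ΔT / R_total = 44 / 0.1611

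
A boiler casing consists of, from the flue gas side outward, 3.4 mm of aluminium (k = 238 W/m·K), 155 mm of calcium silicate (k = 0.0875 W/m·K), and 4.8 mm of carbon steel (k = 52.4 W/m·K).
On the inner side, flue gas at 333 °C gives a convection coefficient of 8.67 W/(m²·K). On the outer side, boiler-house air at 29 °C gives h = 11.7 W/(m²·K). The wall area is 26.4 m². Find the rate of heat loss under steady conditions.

Treating each layer as a thermal resistance in series:
R_inner film = 1/(h_i·A) = 1/(8.67×26.4) = 0.004369 K/W
R_aluminium = L/(kA) = 0.0034/(238×26.4) = 5.411×10^-7 K/W
R_calcium silicate = L/(kA) = 0.155/(0.0875×26.4) = 0.0671 K/W
R_carbon steel = L/(kA) = 0.0048/(52.4×26.4) = 3.47×10^-6 K/W
R_outer film = 1/(h_o·A) = 1/(11.7×26.4) = 0.003238 K/W
R_total = 0.07471 K/W
Q = ΔT / R_total = 304 / 0.07471

Q ≈ 4070 W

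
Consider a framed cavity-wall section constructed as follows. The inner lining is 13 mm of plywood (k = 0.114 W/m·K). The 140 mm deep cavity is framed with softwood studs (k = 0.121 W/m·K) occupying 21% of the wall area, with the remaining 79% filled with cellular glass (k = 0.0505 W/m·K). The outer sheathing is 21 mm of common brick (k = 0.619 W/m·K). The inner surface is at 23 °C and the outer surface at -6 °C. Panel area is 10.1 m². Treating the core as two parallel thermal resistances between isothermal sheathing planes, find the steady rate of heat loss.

Q ≈ 128 W

Sheathing layers in series; stud and cavity paths in parallel between them.
R_inner = 0.013/(0.114×10.1) = 0.01129 K/W
R_stud  = 0.14/(0.121×0.21×10.1) = 0.5455 K/W
R_cav   = 0.14/(0.0505×0.79×10.1) = 0.3474 K/W
1/R_core = 1/R_stud + 1/R_cav → R_core = 0.2123 K/W
R_outer = 0.021/(0.619×10.1) = 0.003359 K/W
R_total = 0.2269 K/W
Q = ΔT/R_total = 29/0.2269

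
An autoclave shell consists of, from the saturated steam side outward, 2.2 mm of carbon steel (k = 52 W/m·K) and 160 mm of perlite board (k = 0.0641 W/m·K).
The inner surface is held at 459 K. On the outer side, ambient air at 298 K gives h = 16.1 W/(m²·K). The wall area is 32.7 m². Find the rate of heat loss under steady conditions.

Thermal resistances in series:
R_carbon steel = L/(kA) = 0.0022/(52×32.7) = 1.294×10^-6 K/W
R_perlite board = L/(kA) = 0.16/(0.0641×32.7) = 0.07633 K/W
R_outer film = 1/(h_o·A) = 1/(16.1×32.7) = 0.001899 K/W
R_total = 0.07823 K/W
Q = ΔT / R_total = 161 / 0.07823

Q ≈ 2060 W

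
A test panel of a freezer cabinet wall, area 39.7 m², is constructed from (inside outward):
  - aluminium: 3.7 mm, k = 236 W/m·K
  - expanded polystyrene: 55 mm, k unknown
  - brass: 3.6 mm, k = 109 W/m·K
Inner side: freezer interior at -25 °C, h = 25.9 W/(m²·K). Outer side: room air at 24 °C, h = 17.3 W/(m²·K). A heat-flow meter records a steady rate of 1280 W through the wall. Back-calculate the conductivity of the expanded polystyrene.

k ≈ 0.0386 W/(m·K)

Using the resistance-network approach (series):
R_inner film = 1/(h_i·A) = 1/(25.9×39.7) = 9.725×10^-4 K/W
R_aluminium = L/(kA) = 0.0037/(236×39.7) = 3.949×10^-7 K/W
R_brass = L/(kA) = 0.0036/(109×39.7) = 8.319×10^-7 K/W
R_outer film = 1/(h_o·A) = 1/(17.3×39.7) = 0.001456 K/W
Sum of known resistances R_other = 0.00243 K/W
Total R = ΔT/Q = 49/1280 = 0.03828 K/W
R_expanded polystyrene = R_total − R_other = 0.03585 K/W
k = L/(R·A) = 0.055/(0.03585×39.7)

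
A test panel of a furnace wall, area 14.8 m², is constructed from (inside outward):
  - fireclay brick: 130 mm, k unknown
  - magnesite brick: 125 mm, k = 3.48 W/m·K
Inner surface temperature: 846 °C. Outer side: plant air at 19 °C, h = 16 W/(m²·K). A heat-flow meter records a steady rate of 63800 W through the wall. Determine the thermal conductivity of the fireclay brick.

k ≈ 1.39 W/(m·K)

Model the wall as resistances in series:
R_magnesite brick = L/(kA) = 0.125/(3.48×14.8) = 0.002427 K/W
R_outer film = 1/(h_o·A) = 1/(16×14.8) = 0.004223 K/W
Sum of known resistances R_other = 0.00665 K/W
Total R = ΔT/Q = 827/63800 = 0.01296 K/W
R_fireclay brick = R_total − R_other = 0.006312 K/W
k = L/(R·A) = 0.13/(0.006312×14.8)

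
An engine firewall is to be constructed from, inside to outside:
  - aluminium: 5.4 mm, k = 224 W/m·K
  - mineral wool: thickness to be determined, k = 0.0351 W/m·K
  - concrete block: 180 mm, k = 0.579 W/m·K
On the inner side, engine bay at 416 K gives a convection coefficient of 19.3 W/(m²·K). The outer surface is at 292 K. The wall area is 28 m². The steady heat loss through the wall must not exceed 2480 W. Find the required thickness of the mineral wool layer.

Thermal resistances in series:
R_inner film = 1/(h_i·A) = 1/(19.3×28) = 0.00185 K/W
R_aluminium = L/(kA) = 0.0054/(224×28) = 8.61×10^-7 K/W
R_concrete block = L/(kA) = 0.18/(0.579×28) = 0.0111 K/W
Sum of the known resistances R_other = 0.01295 K/W
Required total resistance R_tot = ΔT/Q_allow = 124/2480 = 0.05 K/W
R_mineral wool = R_tot − R_other = 0.03705 K/W
L = R·k·A = 0.03705×0.0351×28

L ≈ 36.4 mm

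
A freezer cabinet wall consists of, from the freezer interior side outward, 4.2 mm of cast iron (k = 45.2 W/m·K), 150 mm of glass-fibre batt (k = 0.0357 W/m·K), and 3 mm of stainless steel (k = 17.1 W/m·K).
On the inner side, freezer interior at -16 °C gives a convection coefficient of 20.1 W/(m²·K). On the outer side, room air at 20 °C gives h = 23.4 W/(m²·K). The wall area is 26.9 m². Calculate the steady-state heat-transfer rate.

Thermal resistances in series:
R_inner film = 1/(h_i·A) = 1/(20.1×26.9) = 0.001849 K/W
R_cast iron = L/(kA) = 0.0042/(45.2×26.9) = 3.454×10^-6 K/W
R_glass-fibre batt = L/(kA) = 0.15/(0.0357×26.9) = 0.1562 K/W
R_stainless steel = L/(kA) = 0.003/(17.1×26.9) = 6.522×10^-6 K/W
R_outer film = 1/(h_o·A) = 1/(23.4×26.9) = 0.001589 K/W
R_total = 0.1596 K/W
Q = ΔT / R_total = 36 / 0.1596

Q ≈ 226 W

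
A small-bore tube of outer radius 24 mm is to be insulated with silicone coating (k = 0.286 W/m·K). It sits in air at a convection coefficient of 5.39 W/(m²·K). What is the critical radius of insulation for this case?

For a cylinder r_cr = k/h = 0.286/5.39
r_cr = 53.1 mm; since the bare radius (24 mm) is below r_cr, adding a thin layer of insulation will *increase* heat loss.

r_cr ≈ 53.1 mm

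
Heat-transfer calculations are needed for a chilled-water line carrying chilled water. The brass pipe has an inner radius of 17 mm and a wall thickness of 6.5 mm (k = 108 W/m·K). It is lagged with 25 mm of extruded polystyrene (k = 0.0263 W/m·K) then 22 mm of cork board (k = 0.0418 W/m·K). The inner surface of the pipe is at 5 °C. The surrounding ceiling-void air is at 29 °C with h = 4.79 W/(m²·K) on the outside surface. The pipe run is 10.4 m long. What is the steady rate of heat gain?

For a radial system each layer contributes R = ln(r_out/r_in)/(2πkL); films add R = 1/(hA).
R_brass pipe wall = ln(23.5/17)/(2π×108×10.4) = 4.588×10^-5 K/W
R_extruded polystyrene = ln(48.5/23.5)/(2π×0.0263×10.4) = 0.4216 K/W
R_cork board = ln(70.5/48.5)/(2π×0.0418×10.4) = 0.1369 K/W
R_outer film = 1/(h_o·2πr_oL) = 1/(4.79×2π×0.0705×10.4) = 0.04532 K/W
R_total = 0.6039 K/W
Q = ΔT/R_total = 24/0.6039

Q ≈ 39.7 W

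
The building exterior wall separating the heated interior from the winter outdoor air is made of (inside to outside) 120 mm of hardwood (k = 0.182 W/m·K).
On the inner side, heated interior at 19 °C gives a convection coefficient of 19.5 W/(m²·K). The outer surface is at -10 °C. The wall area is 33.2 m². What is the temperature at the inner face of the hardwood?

Treating each layer as a thermal resistance in series:
R_inner film = 1/(h_i·A) = 1/(19.5×33.2) = 0.001545 K/W
R_hardwood = L/(kA) = 0.12/(0.182×33.2) = 0.01986 K/W
R_total = 0.0214 K/W;  Q = ΔT/R_total = 29/0.0214 = 1355 W
T_interface = T_inner − Q·ΣR(inner→interface) = 19 − 1350×0.001545

T ≈ 16.9 °C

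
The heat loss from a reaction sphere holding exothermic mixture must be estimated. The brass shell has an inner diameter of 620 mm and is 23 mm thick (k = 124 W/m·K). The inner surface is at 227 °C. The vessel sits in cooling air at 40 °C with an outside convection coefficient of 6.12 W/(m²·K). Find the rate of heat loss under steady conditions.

Spherical conduction: R = (1/r_in − 1/r_out)/(4πk) per layer; series-sum.
R_brass shell = (1/0.31 − 1/0.333)/(4π×124) = 1.43×10^-4 K/W
R_outer film = 1/(h·4πr_o²) = 1/(6.12×4π×0.333²) = 0.1173 K/W
R_total = 0.1174 K/W
Q = ΔT/R_total = 187/0.1174

Q ≈ 1590 W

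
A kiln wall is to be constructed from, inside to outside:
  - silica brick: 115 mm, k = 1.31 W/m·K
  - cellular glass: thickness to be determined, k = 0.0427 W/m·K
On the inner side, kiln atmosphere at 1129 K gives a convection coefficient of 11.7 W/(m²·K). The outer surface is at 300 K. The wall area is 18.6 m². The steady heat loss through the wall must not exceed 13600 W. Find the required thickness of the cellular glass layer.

L ≈ 41 mm

Using the resistance-network approach (series):
R_inner film = 1/(h_i·A) = 1/(11.7×18.6) = 0.004595 K/W
R_silica brick = L/(kA) = 0.115/(1.31×18.6) = 0.00472 K/W
Sum of the known resistances R_other = 0.009315 K/W
Required total resistance R_tot = ΔT/Q_allow = 829/13600 = 0.06096 K/W
R_cellular glass = R_tot − R_other = 0.05164 K/W
L = R·k·A = 0.05164×0.0427×18.6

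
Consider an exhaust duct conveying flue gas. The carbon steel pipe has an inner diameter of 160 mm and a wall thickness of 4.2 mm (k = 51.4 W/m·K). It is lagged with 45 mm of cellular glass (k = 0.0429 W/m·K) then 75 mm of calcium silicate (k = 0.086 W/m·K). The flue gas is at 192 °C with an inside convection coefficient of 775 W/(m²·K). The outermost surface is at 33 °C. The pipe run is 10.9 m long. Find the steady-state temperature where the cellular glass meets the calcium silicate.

Cylindrical conduction, so R = ln(r₂/r₁)/(2πkL) per layer, in series:
R_inner film = 1/(h_i·2πr₁L) = 1/(775×2π×0.08×10.9) = 2.355×10^-4 K/W
R_carbon steel pipe wall = ln(84.2/80)/(2π×51.4×10.9) = 1.454×10^-5 K/W
R_cellular glass = ln(129.2/84.2)/(2π×0.0429×10.9) = 0.1457 K/W
R_calcium silicate = ln(204.2/129.2)/(2π×0.086×10.9) = 0.07772 K/W
R_total = 0.2237 K/W
Q = ΔT/R_total = 159/0.2237
Q = 711 W
T_interface = T_inner − Q·ΣR(inner→interface) = 192 − 711×0.146

T ≈ 88.2 °C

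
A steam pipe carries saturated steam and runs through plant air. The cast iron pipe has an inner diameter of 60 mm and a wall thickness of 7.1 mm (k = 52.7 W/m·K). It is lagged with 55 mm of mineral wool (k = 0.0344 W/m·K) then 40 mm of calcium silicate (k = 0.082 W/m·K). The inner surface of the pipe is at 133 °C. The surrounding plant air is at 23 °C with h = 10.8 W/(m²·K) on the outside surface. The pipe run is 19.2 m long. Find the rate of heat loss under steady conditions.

Treating each annulus and film as a series resistance:
R_cast iron pipe wall = ln(37.1/30)/(2π×52.7×19.2) = 3.341×10^-5 K/W
R_mineral wool = ln(92.1/37.1)/(2π×0.0344×19.2) = 0.2191 K/W
R_calcium silicate = ln(132.1/92.1)/(2π×0.082×19.2) = 0.03646 K/W
R_outer film = 1/(h_o·2πr_oL) = 1/(10.8×2π×0.1321×19.2) = 0.00581 K/W
R_total = 0.2614 K/W
Q = ΔT/R_total = 110/0.2614

Q ≈ 421 W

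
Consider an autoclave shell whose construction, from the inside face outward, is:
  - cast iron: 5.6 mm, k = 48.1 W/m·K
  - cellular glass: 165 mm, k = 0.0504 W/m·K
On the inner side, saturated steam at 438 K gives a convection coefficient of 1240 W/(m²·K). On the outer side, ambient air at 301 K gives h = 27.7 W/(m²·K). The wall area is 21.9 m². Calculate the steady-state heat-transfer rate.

Q ≈ 906 W

Series thermal resistances:
R_inner film = 1/(h_i·A) = 1/(1240×21.9) = 3.682×10^-5 K/W
R_cast iron = L/(kA) = 0.0056/(48.1×21.9) = 5.316×10^-6 K/W
R_cellular glass = L/(kA) = 0.165/(0.0504×21.9) = 0.1495 K/W
R_outer film = 1/(h_o·A) = 1/(27.7×21.9) = 0.001648 K/W
R_total = 0.1512 K/W
Q = ΔT / R_total = 137 / 0.1512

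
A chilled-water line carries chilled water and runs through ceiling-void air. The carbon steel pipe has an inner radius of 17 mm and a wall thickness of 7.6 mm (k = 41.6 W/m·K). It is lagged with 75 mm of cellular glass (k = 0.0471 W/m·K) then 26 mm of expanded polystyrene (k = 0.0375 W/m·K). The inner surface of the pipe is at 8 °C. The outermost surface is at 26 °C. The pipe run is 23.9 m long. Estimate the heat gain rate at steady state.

Treating each annulus and film as a series resistance:
R_carbon steel pipe wall = ln(24.6/17)/(2π×41.6×23.9) = 5.915×10^-5 K/W
R_cellular glass = ln(99.6/24.6)/(2π×0.0471×23.9) = 0.1977 K/W
R_expanded polystyrene = ln(125.6/99.6)/(2π×0.0375×23.9) = 0.04119 K/W
R_total = 0.239 K/W
Q = ΔT/R_total = 18/0.239

Q ≈ 75.3 W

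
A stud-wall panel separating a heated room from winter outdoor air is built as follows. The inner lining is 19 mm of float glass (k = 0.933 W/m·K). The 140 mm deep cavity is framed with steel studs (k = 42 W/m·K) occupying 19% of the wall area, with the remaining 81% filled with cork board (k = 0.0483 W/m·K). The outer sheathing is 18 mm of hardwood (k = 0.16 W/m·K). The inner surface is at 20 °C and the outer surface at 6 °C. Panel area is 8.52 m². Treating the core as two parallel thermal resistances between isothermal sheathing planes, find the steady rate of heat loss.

Sheathing layers in series; stud and cavity paths in parallel between them.
R_inner = 0.019/(0.933×8.52) = 0.00239 K/W
R_stud  = 0.14/(42×0.19×8.52) = 0.002059 K/W
R_cav   = 0.14/(0.0483×0.81×8.52) = 0.42 K/W
1/R_core = 1/R_stud + 1/R_cav → R_core = 0.002049 K/W
R_outer = 0.018/(0.16×8.52) = 0.0132 K/W
R_total = 0.01764 K/W
Q = ΔT/R_total = 14/0.01764

Q ≈ 793 W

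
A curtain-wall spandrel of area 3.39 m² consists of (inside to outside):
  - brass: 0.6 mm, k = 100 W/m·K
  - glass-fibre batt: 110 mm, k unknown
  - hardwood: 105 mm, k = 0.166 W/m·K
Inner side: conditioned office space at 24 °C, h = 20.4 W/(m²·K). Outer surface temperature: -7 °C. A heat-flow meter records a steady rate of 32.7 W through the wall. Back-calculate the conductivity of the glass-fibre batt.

Model the wall as resistances in series:
R_inner film = 1/(h_i·A) = 1/(20.4×3.39) = 0.01446 K/W
R_brass = L/(kA) = 0.0006/(100×3.39) = 1.77×10^-6 K/W
R_hardwood = L/(kA) = 0.105/(0.166×3.39) = 0.1866 K/W
Sum of known resistances R_other = 0.201 K/W
Total R = ΔT/Q = 31/32.7 = 0.948 K/W
R_glass-fibre batt = R_total − R_other = 0.747 K/W
k = L/(R·A) = 0.11/(0.747×3.39)

k ≈ 0.0434 W/(m·K)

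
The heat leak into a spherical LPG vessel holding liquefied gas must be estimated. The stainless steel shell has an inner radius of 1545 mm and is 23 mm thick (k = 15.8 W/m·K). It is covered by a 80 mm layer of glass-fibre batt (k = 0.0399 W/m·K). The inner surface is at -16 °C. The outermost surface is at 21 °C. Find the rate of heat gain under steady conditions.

Q ≈ 599 W

Spherical conduction: R = (1/r_in − 1/r_out)/(4πk) per layer; series-sum.
R_stainless steel shell = (1/1.545 − 1/1.568)/(4π×15.8) = 4.782×10^-5 K/W
R_glass-fibre batt = (1/1.568 − 1/1.648)/(4π×0.0399) = 0.06175 K/W
R_total = 0.06179 K/W
Q = ΔT/R_total = 37/0.06179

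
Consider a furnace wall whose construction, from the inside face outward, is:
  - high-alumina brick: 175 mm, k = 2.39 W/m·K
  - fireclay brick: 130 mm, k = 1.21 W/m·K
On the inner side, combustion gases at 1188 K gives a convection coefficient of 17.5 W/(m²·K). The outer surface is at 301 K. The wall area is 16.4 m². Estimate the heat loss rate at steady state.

Q ≈ 61200 W

Treating each layer as a thermal resistance in series:
R_inner film = 1/(h_i·A) = 1/(17.5×16.4) = 0.003484 K/W
R_high-alumina brick = L/(kA) = 0.175/(2.39×16.4) = 0.004465 K/W
R_fireclay brick = L/(kA) = 0.13/(1.21×16.4) = 0.006551 K/W
R_total = 0.0145 K/W
Q = ΔT / R_total = 887 / 0.0145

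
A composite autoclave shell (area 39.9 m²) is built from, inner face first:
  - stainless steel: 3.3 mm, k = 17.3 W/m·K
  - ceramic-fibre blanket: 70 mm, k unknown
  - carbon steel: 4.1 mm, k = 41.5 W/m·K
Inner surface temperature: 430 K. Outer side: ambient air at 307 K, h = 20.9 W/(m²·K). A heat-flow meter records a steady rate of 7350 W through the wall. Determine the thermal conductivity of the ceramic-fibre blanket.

Using the resistance-network approach (series):
R_stainless steel = L/(kA) = 0.0033/(17.3×39.9) = 4.781×10^-6 K/W
R_carbon steel = L/(kA) = 0.0041/(41.5×39.9) = 2.476×10^-6 K/W
R_outer film = 1/(h_o·A) = 1/(20.9×39.9) = 0.001199 K/W
Sum of known resistances R_other = 0.001206 K/W
Total R = ΔT/Q = 123/7350 = 0.01673 K/W
R_ceramic-fibre blanket = R_total − R_other = 0.01553 K/W
k = L/(R·A) = 0.07/(0.01553×39.9)

k ≈ 0.113 W/(m·K)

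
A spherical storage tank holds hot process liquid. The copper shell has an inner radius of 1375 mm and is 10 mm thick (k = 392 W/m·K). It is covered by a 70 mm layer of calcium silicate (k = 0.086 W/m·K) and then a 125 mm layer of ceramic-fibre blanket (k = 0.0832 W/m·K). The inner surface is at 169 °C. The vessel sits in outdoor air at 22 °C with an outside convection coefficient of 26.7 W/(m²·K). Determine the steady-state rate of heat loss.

Q ≈ 1720 W

Spherical conduction: R = (1/r_in − 1/r_out)/(4πk) per layer; series-sum.
R_copper shell = (1/1.375 − 1/1.385)/(4π×392) = 1.066×10^-6 K/W
R_calcium silicate = (1/1.385 − 1/1.455)/(4π×0.086) = 0.03214 K/W
R_ceramic-fibre blanket = (1/1.455 − 1/1.58)/(4π×0.0832) = 0.05201 K/W
R_outer film = 1/(h·4πr_o²) = 1/(26.7×4π×1.58²) = 0.001194 K/W
R_total = 0.08534 K/W
Q = ΔT/R_total = 147/0.08534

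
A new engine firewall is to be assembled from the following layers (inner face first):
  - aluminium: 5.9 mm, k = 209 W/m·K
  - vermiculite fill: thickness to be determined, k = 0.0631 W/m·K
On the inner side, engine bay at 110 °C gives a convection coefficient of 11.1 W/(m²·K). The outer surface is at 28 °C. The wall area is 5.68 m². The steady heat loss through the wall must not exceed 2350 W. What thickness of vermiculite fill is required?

Thermal resistances in series:
R_inner film = 1/(h_i·A) = 1/(11.1×5.68) = 0.01586 K/W
R_aluminium = L/(kA) = 0.0059/(209×5.68) = 4.97×10^-6 K/W
Sum of the known resistances R_other = 0.01587 K/W
Required total resistance R_tot = ΔT/Q_allow = 82/2350 = 0.03489 K/W
R_vermiculite fill = R_tot − R_other = 0.01903 K/W
L = R·k·A = 0.01903×0.0631×5.68

L ≈ 6.82 mm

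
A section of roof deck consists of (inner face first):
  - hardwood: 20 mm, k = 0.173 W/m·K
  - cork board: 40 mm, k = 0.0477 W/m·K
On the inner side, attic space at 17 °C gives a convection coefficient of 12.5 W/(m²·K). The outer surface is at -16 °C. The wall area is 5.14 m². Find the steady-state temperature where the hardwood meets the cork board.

T ≈ 10.8 °C

Using the resistance-network approach (series):
R_inner film = 1/(h_i·A) = 1/(12.5×5.14) = 0.01556 K/W
R_hardwood = L/(kA) = 0.02/(0.173×5.14) = 0.02249 K/W
R_cork board = L/(kA) = 0.04/(0.0477×5.14) = 0.1631 K/W
R_total = 0.2012 K/W;  Q = ΔT/R_total = 33/0.2012 = 164 W
T_interface = T_inner − Q·ΣR(inner→interface) = 17 − 164×0.03806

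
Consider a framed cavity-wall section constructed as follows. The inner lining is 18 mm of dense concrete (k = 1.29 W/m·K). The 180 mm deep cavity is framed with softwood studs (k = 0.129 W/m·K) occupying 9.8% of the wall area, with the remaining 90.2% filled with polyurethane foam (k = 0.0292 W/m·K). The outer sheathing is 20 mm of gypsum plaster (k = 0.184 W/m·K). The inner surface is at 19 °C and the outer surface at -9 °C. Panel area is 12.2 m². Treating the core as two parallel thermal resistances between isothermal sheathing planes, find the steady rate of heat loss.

Sheathing layers in series; stud and cavity paths in parallel between them.
R_inner = 0.018/(1.29×12.2) = 0.001144 K/W
R_stud  = 0.18/(0.129×0.098×12.2) = 1.167 K/W
R_cav   = 0.18/(0.0292×0.902×12.2) = 0.5602 K/W
1/R_core = 1/R_stud + 1/R_cav → R_core = 0.3785 K/W
R_outer = 0.02/(0.184×12.2) = 0.008909 K/W
R_total = 0.3886 K/W
Q = ΔT/R_total = 28/0.3886

Q ≈ 72.1 W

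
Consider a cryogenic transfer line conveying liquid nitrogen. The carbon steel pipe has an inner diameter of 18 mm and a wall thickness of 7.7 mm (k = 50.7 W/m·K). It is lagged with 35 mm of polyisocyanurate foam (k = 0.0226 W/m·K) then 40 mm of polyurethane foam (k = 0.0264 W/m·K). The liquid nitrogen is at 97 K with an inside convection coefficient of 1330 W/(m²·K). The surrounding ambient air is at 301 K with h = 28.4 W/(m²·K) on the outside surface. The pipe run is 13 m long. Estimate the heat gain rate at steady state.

Q ≈ 231 W

Treating each annulus and film as a series resistance:
R_inner film = 1/(h_i·2πr₁L) = 1/(1330×2π×0.009×13) = 0.001023 K/W
R_carbon steel pipe wall = ln(16.7/9)/(2π×50.7×13) = 1.493×10^-4 K/W
R_polyisocyanurate foam = ln(51.7/16.7)/(2π×0.0226×13) = 0.6122 K/W
R_polyurethane foam = ln(91.7/51.7)/(2π×0.0264×13) = 0.2658 K/W
R_outer film = 1/(h_o·2πr_oL) = 1/(28.4×2π×0.0917×13) = 0.004701 K/W
R_total = 0.8838 K/W
Q = ΔT/R_total = 204/0.8838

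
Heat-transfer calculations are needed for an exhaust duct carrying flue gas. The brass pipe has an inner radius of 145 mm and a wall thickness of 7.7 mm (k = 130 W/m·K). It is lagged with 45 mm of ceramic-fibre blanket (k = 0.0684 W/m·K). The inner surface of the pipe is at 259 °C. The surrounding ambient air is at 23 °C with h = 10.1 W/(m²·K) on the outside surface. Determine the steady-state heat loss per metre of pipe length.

Per-layer cylindrical resistances, series-summed:
R_brass pipe wall = ln(152.7/145)/(2π×130×1) = 6.335×10^-5 K/W
R_ceramic-fibre blanket = ln(197.7/152.7)/(2π×0.0684×1) = 0.601 K/W
R_outer film = 1/(h_o·2πr_oL) = 1/(10.1×2π×0.1977×1) = 0.07971 K/W
R_total = 0.6807 K/W
Q = ΔT/R_total = 236/0.6807

q′ ≈ 347 W/m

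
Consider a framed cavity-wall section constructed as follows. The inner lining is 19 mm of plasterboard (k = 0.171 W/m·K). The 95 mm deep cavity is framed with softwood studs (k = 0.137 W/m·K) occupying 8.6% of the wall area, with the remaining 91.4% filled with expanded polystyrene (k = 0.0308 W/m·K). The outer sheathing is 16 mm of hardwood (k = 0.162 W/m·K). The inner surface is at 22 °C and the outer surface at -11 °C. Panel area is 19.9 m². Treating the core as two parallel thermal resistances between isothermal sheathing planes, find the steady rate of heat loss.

Sheathing layers in series; stud and cavity paths in parallel between them.
R_inner = 0.019/(0.171×19.9) = 0.005583 K/W
R_stud  = 0.095/(0.137×0.086×19.9) = 0.4052 K/W
R_cav   = 0.095/(0.0308×0.914×19.9) = 0.1696 K/W
1/R_core = 1/R_stud + 1/R_cav → R_core = 0.1195 K/W
R_outer = 0.016/(0.162×19.9) = 0.004963 K/W
R_total = 0.1301 K/W
Q = ΔT/R_total = 33/0.1301

Q ≈ 254 W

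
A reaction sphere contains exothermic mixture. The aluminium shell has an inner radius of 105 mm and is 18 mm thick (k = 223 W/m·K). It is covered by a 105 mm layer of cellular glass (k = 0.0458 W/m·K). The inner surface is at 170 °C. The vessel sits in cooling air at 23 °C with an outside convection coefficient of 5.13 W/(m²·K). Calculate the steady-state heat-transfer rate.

Each spherical layer contributes R = (1/r_i − 1/r_o)/(4πk):
R_aluminium shell = (1/0.105 − 1/0.123)/(4π×223) = 4.974×10^-4 K/W
R_cellular glass = (1/0.123 − 1/0.228)/(4π×0.0458) = 6.505 K/W
R_outer film = 1/(h·4πr_o²) = 1/(5.13×4π×0.228²) = 0.2984 K/W
R_total = 6.804 K/W
Q = ΔT/R_total = 147/6.804

Q ≈ 21.6 W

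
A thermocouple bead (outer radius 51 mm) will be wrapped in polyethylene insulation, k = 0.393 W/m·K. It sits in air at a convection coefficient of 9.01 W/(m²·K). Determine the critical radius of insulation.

r_cr ≈ 87.2 mm

For a sphere r_cr = 2k/h = 2×0.393/9.01
r_cr = 87.2 mm; since the bare radius (51 mm) is below r_cr, adding a thin layer of insulation will *increase* heat loss.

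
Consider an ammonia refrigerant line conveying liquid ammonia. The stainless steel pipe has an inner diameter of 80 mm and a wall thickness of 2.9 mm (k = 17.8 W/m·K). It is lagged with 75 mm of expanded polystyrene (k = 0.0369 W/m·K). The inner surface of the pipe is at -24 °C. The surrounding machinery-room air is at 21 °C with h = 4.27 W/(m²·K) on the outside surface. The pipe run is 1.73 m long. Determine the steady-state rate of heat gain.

Treating each annulus and film as a series resistance:
R_stainless steel pipe wall = ln(42.9/40)/(2π×17.8×1.73) = 3.617×10^-4 K/W
R_expanded polystyrene = ln(117.9/42.9)/(2π×0.0369×1.73) = 2.52 K/W
R_outer film = 1/(h_o·2πr_oL) = 1/(4.27×2π×0.1179×1.73) = 0.1827 K/W
R_total = 2.704 K/W
Q = ΔT/R_total = 45/2.704

Q ≈ 16.6 W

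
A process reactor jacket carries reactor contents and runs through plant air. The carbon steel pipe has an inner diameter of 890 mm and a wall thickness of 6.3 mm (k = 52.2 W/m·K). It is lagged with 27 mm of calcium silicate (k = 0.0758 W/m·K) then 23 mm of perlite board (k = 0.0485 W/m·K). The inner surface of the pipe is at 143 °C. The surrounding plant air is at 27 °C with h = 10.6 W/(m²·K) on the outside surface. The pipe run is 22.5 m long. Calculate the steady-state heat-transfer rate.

For a radial system each layer contributes R = ln(r_out/r_in)/(2πkL); films add R = 1/(hA).
R_carbon steel pipe wall = ln(451.3/445)/(2π×52.2×22.5) = 1.905×10^-6 K/W
R_calcium silicate = ln(478.3/451.3)/(2π×0.0758×22.5) = 0.005422 K/W
R_perlite board = ln(501.3/478.3)/(2π×0.0485×22.5) = 0.00685 K/W
R_outer film = 1/(h_o·2πr_oL) = 1/(10.6×2π×0.5013×22.5) = 0.001331 K/W
R_total = 0.01361 K/W
Q = ΔT/R_total = 116/0.01361

Q ≈ 8530 W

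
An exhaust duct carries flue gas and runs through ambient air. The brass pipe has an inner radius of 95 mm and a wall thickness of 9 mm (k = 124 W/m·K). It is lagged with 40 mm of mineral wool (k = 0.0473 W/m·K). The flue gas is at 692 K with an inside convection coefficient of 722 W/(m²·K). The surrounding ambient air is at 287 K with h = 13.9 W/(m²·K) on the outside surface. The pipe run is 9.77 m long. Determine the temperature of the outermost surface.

Treating each annulus and film as a series resistance:
R_inner film = 1/(h_i·2πr₁L) = 1/(722×2π×0.095×9.77) = 2.375×10^-4 K/W
R_brass pipe wall = ln(104/95)/(2π×124×9.77) = 1.189×10^-5 K/W
R_mineral wool = ln(144/104)/(2π×0.0473×9.77) = 0.1121 K/W
R_outer film = 1/(h_o·2πr_oL) = 1/(13.9×2π×0.144×9.77) = 0.008139 K/W
R_total = 0.1205 K/W
Q = ΔT/R_total = 405/0.1205
Q = 3360 W
T_interface = T_inner − Q·ΣR(inner→interface) = 692 − 3360×0.1123

T ≈ 314 K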